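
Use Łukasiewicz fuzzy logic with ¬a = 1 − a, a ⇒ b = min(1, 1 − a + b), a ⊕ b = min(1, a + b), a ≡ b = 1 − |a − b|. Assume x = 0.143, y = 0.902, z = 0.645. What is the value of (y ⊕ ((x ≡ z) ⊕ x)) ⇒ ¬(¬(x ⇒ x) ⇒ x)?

x ≡ z = 1 − |0.143 − 0.645| = 1 − 0.502 = 0.498
(x ≡ z) ⊕ x = min(1, 0.498 + 0.143) = min(1, 0.641) = 0.641
y ⊕ ((x ≡ z) ⊕ x) = min(1, 0.902 + 0.641) = min(1, 1.543) = 1.000
x ⇒ x = min(1, 1 − 0.143 + 0.143) = min(1, 1.000) = 1.000
¬(x ⇒ x) = 1 − 1.000 = 0.000
¬(x ⇒ x) ⇒ x = min(1, 1 − 0.000 + 0.143) = min(1, 1.143) = 1.000
¬(¬(x ⇒ x) ⇒ x) = 1 − 1.000 = 0.000
(y ⊕ ((x ≡ z) ⊕ x)) ⇒ ¬(¬(x ⇒ x) ⇒ x) = min(1, 1 − 1.000 + 0.000) = min(1, 0.000) = 0.000

0.000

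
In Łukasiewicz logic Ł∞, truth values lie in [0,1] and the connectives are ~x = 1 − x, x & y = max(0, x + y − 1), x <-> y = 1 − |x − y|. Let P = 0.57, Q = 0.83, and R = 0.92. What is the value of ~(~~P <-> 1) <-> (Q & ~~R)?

0.68

~P = 1 − 0.57 = 0.43
~~P = 1 − 0.43 = 0.57
~~P <-> 1 = 1 − |0.57 − 1.00| = 1 − 0.43 = 0.57
~(~~P <-> 1) = 1 − 0.57 = 0.43
~R = 1 − 0.92 = 0.08
~~R = 1 − 0.08 = 0.92
Q & ~~R = max(0, 0.83 + 0.92 − 1) = max(0, 0.75) = 0.75
~(~~P <-> 1) <-> (Q & ~~R) = 1 − |0.43 − 0.75| = 1 − 0.32 = 0.68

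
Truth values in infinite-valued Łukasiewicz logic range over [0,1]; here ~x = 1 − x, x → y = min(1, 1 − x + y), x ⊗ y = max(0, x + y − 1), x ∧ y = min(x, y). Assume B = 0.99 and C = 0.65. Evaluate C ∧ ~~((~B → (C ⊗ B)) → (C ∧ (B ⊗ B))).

~B = 1 − 0.99 = 0.01
C ⊗ B = max(0, 0.65 + 0.99 − 1) = max(0, 0.64) = 0.64
~B → (C ⊗ B) = min(1, 1 − 0.01 + 0.64) = min(1, 1.63) = 1.00
B ⊗ B = max(0, 0.99 + 0.99 − 1) = max(0, 0.98) = 0.98
C ∧ (B ⊗ B) = min(0.65, 0.98) = 0.65
(~B → (C ⊗ B)) → (C ∧ (B ⊗ B)) = min(1, 1 − 1.00 + 0.65) = min(1, 0.65) = 0.65
~((~B → (C ⊗ B)) → (C ∧ (B ⊗ B))) = 1 − 0.65 = 0.35
~~((~B → (C ⊗ B)) → (C ∧ (B ⊗ B))) = 1 − 0.35 = 0.65
C ∧ ~~((~B → (C ⊗ B)) → (C ∧ (B ⊗ B))) = min(0.65, 0.65) = 0.65

0.65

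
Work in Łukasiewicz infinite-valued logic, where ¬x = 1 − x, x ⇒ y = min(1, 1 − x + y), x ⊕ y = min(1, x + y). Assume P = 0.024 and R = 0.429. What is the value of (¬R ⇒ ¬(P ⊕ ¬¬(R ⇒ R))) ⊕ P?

0.453

¬R = 1 − 0.429 = 0.571
R ⇒ R = min(1, 1 − 0.429 + 0.429) = min(1, 1.000) = 1.000
¬(R ⇒ R) = 1 − 1.000 = 0.000
¬¬(R ⇒ R) = 1 − 0.000 = 1.000
P ⊕ ¬¬(R ⇒ R) = min(1, 0.024 + 1.000) = min(1, 1.024) = 1.000
¬(P ⊕ ¬¬(R ⇒ R)) = 1 − 1.000 = 0.000
¬R ⇒ ¬(P ⊕ ¬¬(R ⇒ R)) = min(1, 1 − 0.571 + 0.000) = min(1, 0.429) = 0.429
(¬R ⇒ ¬(P ⊕ ¬¬(R ⇒ R))) ⊕ P = min(1, 0.429 + 0.024) = min(1, 0.453) = 0.453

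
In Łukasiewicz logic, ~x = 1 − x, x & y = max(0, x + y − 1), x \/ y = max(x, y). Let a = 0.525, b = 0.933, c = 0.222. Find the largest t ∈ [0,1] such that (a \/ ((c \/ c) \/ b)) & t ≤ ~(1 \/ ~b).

c \/ c = max(0.222, 0.222) = 0.222
(c \/ c) \/ b = max(0.222, 0.933) = 0.933
a \/ ((c \/ c) \/ b) = max(0.525, 0.933) = 0.933
So the left factor is a \/ ((c \/ c) \/ b) = 0.933.
~b = 1 − 0.933 = 0.067
1 \/ ~b = max(1.000, 0.067) = 1.000
~(1 \/ ~b) = 1 − 1.000 = 0.000
So the right-hand bound is ~(1 \/ ~b) = 0.000.
The residuum of the Łukasiewicz t-norm gives the supremum: min(1, 1 − 0.933 + 0.000).
1 − 0.933 + 0.000 = 0.067, so t = min(1, 0.067) = 0.067.
Check: 0.933 & 0.067 = max(0, 0.000) = 0.000 ≤ 0.000.

0.067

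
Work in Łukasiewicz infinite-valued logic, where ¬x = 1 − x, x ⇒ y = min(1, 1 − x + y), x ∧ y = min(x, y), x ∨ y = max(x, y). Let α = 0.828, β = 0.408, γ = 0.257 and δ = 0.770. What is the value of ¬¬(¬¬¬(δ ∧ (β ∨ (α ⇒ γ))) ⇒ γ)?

α ⇒ γ = min(1, 1 − 0.828 + 0.257) = min(1, 0.429) = 0.429
β ∨ (α ⇒ γ) = max(0.408, 0.429) = 0.429
δ ∧ (β ∨ (α ⇒ γ)) = min(0.770, 0.429) = 0.429
¬(δ ∧ (β ∨ (α ⇒ γ))) = 1 − 0.429 = 0.571
¬¬(δ ∧ (β ∨ (α ⇒ γ))) = 1 − 0.571 = 0.429
¬¬¬(δ ∧ (β ∨ (α ⇒ γ))) = 1 − 0.429 = 0.571
¬¬¬(δ ∧ (β ∨ (α ⇒ γ))) ⇒ γ = min(1, 1 − 0.571 + 0.257) = min(1, 0.686) = 0.686
¬(¬¬¬(δ ∧ (β ∨ (α ⇒ γ))) ⇒ γ) = 1 − 0.686 = 0.314
¬¬(¬¬¬(δ ∧ (β ∨ (α ⇒ γ))) ⇒ γ) = 1 − 0.314 = 0.686

0.686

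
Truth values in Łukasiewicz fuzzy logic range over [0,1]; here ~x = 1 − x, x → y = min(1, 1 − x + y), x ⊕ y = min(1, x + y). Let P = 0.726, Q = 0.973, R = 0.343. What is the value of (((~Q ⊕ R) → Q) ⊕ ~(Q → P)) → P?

0.726

~Q = 1 − 0.973 = 0.027
~Q ⊕ R = min(1, 0.027 + 0.343) = min(1, 0.370) = 0.370
(~Q ⊕ R) → Q = min(1, 1 − 0.370 + 0.973) = min(1, 1.603) = 1.000
Q → P = min(1, 1 − 0.973 + 0.726) = min(1, 0.753) = 0.753
~(Q → P) = 1 − 0.753 = 0.247
((~Q ⊕ R) → Q) ⊕ ~(Q → P) = min(1, 1.000 + 0.247) = min(1, 1.247) = 1.000
(((~Q ⊕ R) → Q) ⊕ ~(Q → P)) → P = min(1, 1 − 1.000 + 0.726) = min(1, 0.726) = 0.726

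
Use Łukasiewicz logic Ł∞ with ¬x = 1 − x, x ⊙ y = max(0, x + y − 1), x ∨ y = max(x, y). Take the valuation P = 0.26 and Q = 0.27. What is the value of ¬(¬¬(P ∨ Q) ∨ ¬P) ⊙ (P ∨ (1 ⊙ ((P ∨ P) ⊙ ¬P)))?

0.00

P ∨ Q = max(0.26, 0.27) = 0.27
¬(P ∨ Q) = 1 − 0.27 = 0.73
¬¬(P ∨ Q) = 1 − 0.73 = 0.27
¬P = 1 − 0.26 = 0.74
¬¬(P ∨ Q) ∨ ¬P = max(0.27, 0.74) = 0.74
¬(¬¬(P ∨ Q) ∨ ¬P) = 1 − 0.74 = 0.26
P ∨ P = max(0.26, 0.26) = 0.26
(P ∨ P) ⊙ ¬P = max(0, 0.26 + 0.74 − 1) = max(0, 0.00) = 0.00
1 ⊙ ((P ∨ P) ⊙ ¬P) = max(0, 1.00 + 0.00 − 1) = max(0, 0.00) = 0.00
P ∨ (1 ⊙ ((P ∨ P) ⊙ ¬P)) = max(0.26, 0.00) = 0.26
¬(¬¬(P ∨ Q) ∨ ¬P) ⊙ (P ∨ (1 ⊙ ((P ∨ P) ⊙ ¬P))) = max(0, 0.26 + 0.26 − 1) = max(0, -0.48) = 0.00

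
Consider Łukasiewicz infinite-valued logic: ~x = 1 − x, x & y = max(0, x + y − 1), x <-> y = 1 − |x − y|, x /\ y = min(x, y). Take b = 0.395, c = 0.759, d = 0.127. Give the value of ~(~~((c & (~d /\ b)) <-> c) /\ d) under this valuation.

0.873

~d = 1 − 0.127 = 0.873
~d /\ b = min(0.873, 0.395) = 0.395
c & (~d /\ b) = max(0, 0.759 + 0.395 − 1) = max(0, 0.154) = 0.154
(c & (~d /\ b)) <-> c = 1 − |0.154 − 0.759| = 1 − 0.605 = 0.395
~((c & (~d /\ b)) <-> c) = 1 − 0.395 = 0.605
~~((c & (~d /\ b)) <-> c) = 1 − 0.605 = 0.395
~~((c & (~d /\ b)) <-> c) /\ d = min(0.395, 0.127) = 0.127
~(~~((c & (~d /\ b)) <-> c) /\ d) = 1 − 0.127 = 0.873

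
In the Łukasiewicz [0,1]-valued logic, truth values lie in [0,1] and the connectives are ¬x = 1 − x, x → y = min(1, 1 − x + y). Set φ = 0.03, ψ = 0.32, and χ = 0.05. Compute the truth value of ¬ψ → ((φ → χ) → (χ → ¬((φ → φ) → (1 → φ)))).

1.00

¬ψ = 1 − 0.32 = 0.68
φ → χ = min(1, 1 − 0.03 + 0.05) = min(1, 1.02) = 1.00
φ → φ = min(1, 1 − 0.03 + 0.03) = min(1, 1.00) = 1.00
1 → φ = min(1, 1 − 1.00 + 0.03) = min(1, 0.03) = 0.03
(φ → φ) → (1 → φ) = min(1, 1 − 1.00 + 0.03) = min(1, 0.03) = 0.03
¬((φ → φ) → (1 → φ)) = 1 − 0.03 = 0.97
χ → ¬((φ → φ) → (1 → φ)) = min(1, 1 − 0.05 + 0.97) = min(1, 1.92) = 1.00
(φ → χ) → (χ → ¬((φ → φ) → (1 → φ))) = min(1, 1 − 1.00 + 1.00) = min(1, 1.00) = 1.00
¬ψ → ((φ → χ) → (χ → ¬((φ → φ) → (1 → φ)))) = min(1, 1 − 0.68 + 1.00) = min(1, 1.32) = 1.00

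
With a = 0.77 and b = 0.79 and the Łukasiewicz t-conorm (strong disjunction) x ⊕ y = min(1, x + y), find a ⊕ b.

1.00

a ⊕ b = min(1, 0.77 + 0.79) = min(1, 1.56) = 1.00
For comparison, the Gödel t-conorm max(x, y) would give 0.79.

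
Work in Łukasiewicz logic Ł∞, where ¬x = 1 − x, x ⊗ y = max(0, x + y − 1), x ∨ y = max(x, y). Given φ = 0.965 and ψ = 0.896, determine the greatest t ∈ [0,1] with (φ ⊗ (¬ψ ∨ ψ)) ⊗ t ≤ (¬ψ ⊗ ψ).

0.139

¬ψ = 1 − 0.896 = 0.104
¬ψ ∨ ψ = max(0.104, 0.896) = 0.896
φ ⊗ (¬ψ ∨ ψ) = max(0, 0.965 + 0.896 − 1) = max(0, 0.861) = 0.861
So the left factor is φ ⊗ (¬ψ ∨ ψ) = 0.861.
¬ψ ⊗ ψ = max(0, 0.104 + 0.896 − 1) = max(0, 0.000) = 0.000
So the right-hand bound is ¬ψ ⊗ ψ = 0.000.
The residuum of the Łukasiewicz t-norm gives the supremum: min(1, 1 − 0.861 + 0.000).
1 − 0.861 + 0.000 = 0.139, so t = min(1, 0.139) = 0.139.
Check: 0.861 ⊗ 0.139 = max(0, 0.000) = 0.000 ≤ 0.000.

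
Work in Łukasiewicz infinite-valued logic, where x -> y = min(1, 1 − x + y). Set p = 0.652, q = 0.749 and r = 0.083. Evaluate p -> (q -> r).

q -> r = min(1, 1 − 0.749 + 0.083) = min(1, 0.334) = 0.334
p -> (q -> r) = min(1, 1 − 0.652 + 0.334) = min(1, 0.682) = 0.682

0.682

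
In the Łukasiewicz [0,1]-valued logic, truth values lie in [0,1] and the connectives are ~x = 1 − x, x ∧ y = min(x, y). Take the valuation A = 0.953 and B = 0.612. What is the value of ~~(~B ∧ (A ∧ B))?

0.388

~B = 1 − 0.612 = 0.388
A ∧ B = min(0.953, 0.612) = 0.612
~B ∧ (A ∧ B) = min(0.388, 0.612) = 0.388
~(~B ∧ (A ∧ B)) = 1 − 0.388 = 0.612
~~(~B ∧ (A ∧ B)) = 1 − 0.612 = 0.388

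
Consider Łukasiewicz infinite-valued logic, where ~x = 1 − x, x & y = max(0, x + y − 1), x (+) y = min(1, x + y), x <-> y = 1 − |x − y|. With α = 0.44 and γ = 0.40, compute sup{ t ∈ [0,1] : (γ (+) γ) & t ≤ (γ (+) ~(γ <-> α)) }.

γ (+) γ = min(1, 0.40 + 0.40) = min(1, 0.80) = 0.80
So the left factor is γ (+) γ = 0.80.
γ <-> α = 1 − |0.40 − 0.44| = 1 − 0.04 = 0.96
~(γ <-> α) = 1 − 0.96 = 0.04
γ (+) ~(γ <-> α) = min(1, 0.40 + 0.04) = min(1, 0.44) = 0.44
So the right-hand bound is γ (+) ~(γ <-> α) = 0.44.
The residuum of the Łukasiewicz t-norm gives the supremum: min(1, 1 − 0.80 + 0.44).
1 − 0.80 + 0.44 = 0.64, so t = min(1, 0.64) = 0.64.
Check: 0.80 & 0.64 = max(0, 0.44) = 0.44 ≤ 0.44.

0.64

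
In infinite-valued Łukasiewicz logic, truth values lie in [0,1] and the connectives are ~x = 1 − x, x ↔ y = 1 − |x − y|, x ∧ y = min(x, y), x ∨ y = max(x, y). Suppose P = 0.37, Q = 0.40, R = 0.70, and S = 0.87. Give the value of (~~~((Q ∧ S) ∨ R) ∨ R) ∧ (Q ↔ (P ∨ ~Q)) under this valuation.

Q ∧ S = min(0.40, 0.87) = 0.40
(Q ∧ S) ∨ R = max(0.40, 0.70) = 0.70
~((Q ∧ S) ∨ R) = 1 − 0.70 = 0.30
~~((Q ∧ S) ∨ R) = 1 − 0.30 = 0.70
~~~((Q ∧ S) ∨ R) = 1 − 0.70 = 0.30
~~~((Q ∧ S) ∨ R) ∨ R = max(0.30, 0.70) = 0.70
~Q = 1 − 0.40 = 0.60
P ∨ ~Q = max(0.37, 0.60) = 0.60
Q ↔ (P ∨ ~Q) = 1 − |0.40 − 0.60| = 1 − 0.20 = 0.80
(~~~((Q ∧ S) ∨ R) ∨ R) ∧ (Q ↔ (P ∨ ~Q)) = min(0.70, 0.80) = 0.70

0.70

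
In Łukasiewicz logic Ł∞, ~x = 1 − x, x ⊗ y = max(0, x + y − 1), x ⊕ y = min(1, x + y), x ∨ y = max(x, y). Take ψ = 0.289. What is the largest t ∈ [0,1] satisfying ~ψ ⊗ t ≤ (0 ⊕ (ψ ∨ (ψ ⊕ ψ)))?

0.867

~ψ = 1 − 0.289 = 0.711
So the left factor is ~ψ = 0.711.
ψ ⊕ ψ = min(1, 0.289 + 0.289) = min(1, 0.578) = 0.578
ψ ∨ (ψ ⊕ ψ) = max(0.289, 0.578) = 0.578
0 ⊕ (ψ ∨ (ψ ⊕ ψ)) = min(1, 0.000 + 0.578) = min(1, 0.578) = 0.578
So the right-hand bound is 0 ⊕ (ψ ∨ (ψ ⊕ ψ)) = 0.578.
The residuum of the Łukasiewicz t-norm gives the supremum: min(1, 1 − 0.711 + 0.578).
1 − 0.711 + 0.578 = 0.867, so t = min(1, 0.867) = 0.867.
Check: 0.711 ⊗ 0.867 = max(0, 0.578) = 0.578 ≤ 0.578.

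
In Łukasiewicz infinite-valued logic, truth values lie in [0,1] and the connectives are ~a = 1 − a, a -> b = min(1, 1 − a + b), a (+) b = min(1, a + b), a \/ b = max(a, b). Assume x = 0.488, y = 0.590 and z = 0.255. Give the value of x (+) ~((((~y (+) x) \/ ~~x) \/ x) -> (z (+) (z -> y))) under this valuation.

0.488

~y = 1 − 0.590 = 0.410
~y (+) x = min(1, 0.410 + 0.488) = min(1, 0.898) = 0.898
~x = 1 − 0.488 = 0.512
~~x = 1 − 0.512 = 0.488
(~y (+) x) \/ ~~x = max(0.898, 0.488) = 0.898
((~y (+) x) \/ ~~x) \/ x = max(0.898, 0.488) = 0.898
z -> y = min(1, 1 − 0.255 + 0.590) = min(1, 1.335) = 1.000
z (+) (z -> y) = min(1, 0.255 + 1.000) = min(1, 1.255) = 1.000
(((~y (+) x) \/ ~~x) \/ x) -> (z (+) (z -> y)) = min(1, 1 − 0.898 + 1.000) = min(1, 1.102) = 1.000
~((((~y (+) x) \/ ~~x) \/ x) -> (z (+) (z -> y))) = 1 − 1.000 = 0.000
x (+) ~((((~y (+) x) \/ ~~x) \/ x) -> (z (+) (z -> y))) = min(1, 0.488 + 0.000) = min(1, 0.488) = 0.488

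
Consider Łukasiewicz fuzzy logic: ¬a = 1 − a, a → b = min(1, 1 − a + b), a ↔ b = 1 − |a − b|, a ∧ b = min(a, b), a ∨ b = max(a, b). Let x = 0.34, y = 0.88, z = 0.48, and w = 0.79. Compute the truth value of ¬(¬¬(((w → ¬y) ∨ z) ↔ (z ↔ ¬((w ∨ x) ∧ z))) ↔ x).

¬y = 1 − 0.88 = 0.12
w → ¬y = min(1, 1 − 0.79 + 0.12) = min(1, 0.33) = 0.33
(w → ¬y) ∨ z = max(0.33, 0.48) = 0.48
w ∨ x = max(0.79, 0.34) = 0.79
(w ∨ x) ∧ z = min(0.79, 0.48) = 0.48
¬((w ∨ x) ∧ z) = 1 − 0.48 = 0.52
z ↔ ¬((w ∨ x) ∧ z) = 1 − |0.48 − 0.52| = 1 − 0.04 = 0.96
((w → ¬y) ∨ z) ↔ (z ↔ ¬((w ∨ x) ∧ z)) = 1 − |0.48 − 0.96| = 1 − 0.48 = 0.52
¬(((w → ¬y) ∨ z) ↔ (z ↔ ¬((w ∨ x) ∧ z))) = 1 − 0.52 = 0.48
¬¬(((w → ¬y) ∨ z) ↔ (z ↔ ¬((w ∨ x) ∧ z))) = 1 − 0.48 = 0.52
¬¬(((w → ¬y) ∨ z) ↔ (z ↔ ¬((w ∨ x) ∧ z))) ↔ x = 1 − |0.52 − 0.34| = 1 − 0.18 = 0.82
¬(¬¬(((w → ¬y) ∨ z) ↔ (z ↔ ¬((w ∨ x) ∧ z))) ↔ x) = 1 − 0.82 = 0.18

0.18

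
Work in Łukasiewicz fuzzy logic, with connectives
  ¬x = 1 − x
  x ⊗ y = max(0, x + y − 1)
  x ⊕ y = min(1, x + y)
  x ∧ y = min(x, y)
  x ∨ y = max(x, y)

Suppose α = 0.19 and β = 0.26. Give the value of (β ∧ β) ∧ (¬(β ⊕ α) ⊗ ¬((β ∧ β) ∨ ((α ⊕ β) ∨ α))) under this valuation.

β ∧ β = min(0.26, 0.26) = 0.26
β ⊕ α = min(1, 0.26 + 0.19) = min(1, 0.45) = 0.45
¬(β ⊕ α) = 1 − 0.45 = 0.55
α ⊕ β = min(1, 0.19 + 0.26) = min(1, 0.45) = 0.45
(α ⊕ β) ∨ α = max(0.45, 0.19) = 0.45
(β ∧ β) ∨ ((α ⊕ β) ∨ α) = max(0.26, 0.45) = 0.45
¬((β ∧ β) ∨ ((α ⊕ β) ∨ α)) = 1 − 0.45 = 0.55
¬(β ⊕ α) ⊗ ¬((β ∧ β) ∨ ((α ⊕ β) ∨ α)) = max(0, 0.55 + 0.55 − 1) = max(0, 0.10) = 0.10
(β ∧ β) ∧ (¬(β ⊕ α) ⊗ ¬((β ∧ β) ∨ ((α ⊕ β) ∨ α))) = min(0.26, 0.10) = 0.10

0.10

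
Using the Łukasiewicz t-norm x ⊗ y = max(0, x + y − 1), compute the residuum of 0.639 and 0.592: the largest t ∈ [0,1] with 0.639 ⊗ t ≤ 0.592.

The residuum of the Łukasiewicz t-norm gives the supremum: min(1, 1 − 0.639 + 0.592).
1 − 0.639 + 0.592 = 0.953, so t = min(1, 0.953) = 0.953.
Check: 0.639 ⊗ 0.953 = max(0, 0.592) = 0.592 ≤ 0.592.

0.953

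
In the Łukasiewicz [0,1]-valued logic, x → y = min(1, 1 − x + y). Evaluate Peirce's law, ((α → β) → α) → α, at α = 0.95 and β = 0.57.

α → β = min(1, 1 − 0.95 + 0.57) = min(1, 0.62) = 0.62
(α → β) → α = min(1, 1 − 0.62 + 0.95) = min(1, 1.33) = 1.00
((α → β) → α) → α = min(1, 1 − 1.00 + 0.95) = min(1, 0.95) = 0.95
(The value 0.95 < 1 shows this instance is not satisfied; not a Ł∞-tautology in general.)

0.95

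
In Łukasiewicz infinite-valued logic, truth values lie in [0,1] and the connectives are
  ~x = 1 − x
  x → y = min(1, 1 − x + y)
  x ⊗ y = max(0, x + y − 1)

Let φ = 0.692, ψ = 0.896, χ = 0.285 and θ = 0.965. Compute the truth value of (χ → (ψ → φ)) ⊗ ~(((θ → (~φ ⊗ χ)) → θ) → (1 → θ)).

ψ → φ = min(1, 1 − 0.896 + 0.692) = min(1, 0.796) = 0.796
χ → (ψ → φ) = min(1, 1 − 0.285 + 0.796) = min(1, 1.511) = 1.000
~φ = 1 − 0.692 = 0.308
~φ ⊗ χ = max(0, 0.308 + 0.285 − 1) = max(0, -0.407) = 0.000
θ → (~φ ⊗ χ) = min(1, 1 − 0.965 + 0.000) = min(1, 0.035) = 0.035
(θ → (~φ ⊗ χ)) → θ = min(1, 1 − 0.035 + 0.965) = min(1, 1.930) = 1.000
1 → θ = min(1, 1 − 1.000 + 0.965) = min(1, 0.965) = 0.965
((θ → (~φ ⊗ χ)) → θ) → (1 → θ) = min(1, 1 − 1.000 + 0.965) = min(1, 0.965) = 0.965
~(((θ → (~φ ⊗ χ)) → θ) → (1 → θ)) = 1 − 0.965 = 0.035
(χ → (ψ → φ)) ⊗ ~(((θ → (~φ ⊗ χ)) → θ) → (1 → θ)) = max(0, 1.000 + 0.035 − 1) = max(0, 0.035) = 0.035

0.035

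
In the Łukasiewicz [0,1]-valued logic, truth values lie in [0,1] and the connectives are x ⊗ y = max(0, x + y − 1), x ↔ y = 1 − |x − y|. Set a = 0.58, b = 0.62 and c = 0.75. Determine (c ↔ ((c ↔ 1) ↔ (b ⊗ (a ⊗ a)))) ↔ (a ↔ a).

0.50

c ↔ 1 = 1 − |0.75 − 1.00| = 1 − 0.25 = 0.75
a ⊗ a = max(0, 0.58 + 0.58 − 1) = max(0, 0.16) = 0.16
b ⊗ (a ⊗ a) = max(0, 0.62 + 0.16 − 1) = max(0, -0.22) = 0.00
(c ↔ 1) ↔ (b ⊗ (a ⊗ a)) = 1 − |0.75 − 0.00| = 1 − 0.75 = 0.25
c ↔ ((c ↔ 1) ↔ (b ⊗ (a ⊗ a))) = 1 − |0.75 − 0.25| = 1 − 0.50 = 0.50
a ↔ a = 1 − |0.58 − 0.58| = 1 − 0.00 = 1.00
(c ↔ ((c ↔ 1) ↔ (b ⊗ (a ⊗ a)))) ↔ (a ↔ a) = 1 − |0.50 − 1.00| = 1 − 0.50 = 0.50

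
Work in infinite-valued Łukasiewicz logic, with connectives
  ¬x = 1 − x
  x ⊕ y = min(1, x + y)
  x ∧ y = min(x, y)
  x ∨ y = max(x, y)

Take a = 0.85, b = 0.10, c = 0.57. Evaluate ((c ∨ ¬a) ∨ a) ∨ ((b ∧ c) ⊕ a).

0.95

¬a = 1 − 0.85 = 0.15
c ∨ ¬a = max(0.57, 0.15) = 0.57
(c ∨ ¬a) ∨ a = max(0.57, 0.85) = 0.85
b ∧ c = min(0.10, 0.57) = 0.10
(b ∧ c) ⊕ a = min(1, 0.10 + 0.85) = min(1, 0.95) = 0.95
((c ∨ ¬a) ∨ a) ∨ ((b ∧ c) ⊕ a) = max(0.85, 0.95) = 0.95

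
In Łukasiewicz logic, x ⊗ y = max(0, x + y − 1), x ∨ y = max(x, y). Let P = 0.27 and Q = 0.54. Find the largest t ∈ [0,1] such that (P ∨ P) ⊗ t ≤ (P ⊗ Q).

P ∨ P = max(0.27, 0.27) = 0.27
So the left factor is P ∨ P = 0.27.
P ⊗ Q = max(0, 0.27 + 0.54 − 1) = max(0, -0.19) = 0.00
So the right-hand bound is P ⊗ Q = 0.00.
The residuum of the Łukasiewicz t-norm gives the supremum: min(1, 1 − 0.27 + 0.00).
1 − 0.27 + 0.00 = 0.73, so t = min(1, 0.73) = 0.73.
Check: 0.27 ⊗ 0.73 = max(0, 0.00) = 0.00 ≤ 0.00.

0.73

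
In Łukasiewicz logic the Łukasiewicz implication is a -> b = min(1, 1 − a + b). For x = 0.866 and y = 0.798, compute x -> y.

0.932

x -> y = min(1, 1 − 0.866 + 0.798) = min(1, 0.932) = 0.932
For comparison, the Gödel implication (1 if a ≤ b else b) would give 0.798.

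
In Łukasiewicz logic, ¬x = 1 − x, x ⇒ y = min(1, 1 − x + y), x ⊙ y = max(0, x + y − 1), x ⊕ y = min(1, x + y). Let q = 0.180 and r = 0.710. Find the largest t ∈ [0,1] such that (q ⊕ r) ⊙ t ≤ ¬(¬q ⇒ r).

0.220

q ⊕ r = min(1, 0.180 + 0.710) = min(1, 0.890) = 0.890
So the left factor is q ⊕ r = 0.890.
¬q = 1 − 0.180 = 0.820
¬q ⇒ r = min(1, 1 − 0.820 + 0.710) = min(1, 0.890) = 0.890
¬(¬q ⇒ r) = 1 − 0.890 = 0.110
So the right-hand bound is ¬(¬q ⇒ r) = 0.110.
The residuum of the Łukasiewicz t-norm gives the supremum: min(1, 1 − 0.890 + 0.110).
1 − 0.890 + 0.110 = 0.220, so t = min(1, 0.220) = 0.220.
Check: 0.890 ⊙ 0.220 = max(0, 0.110) = 0.110 ≤ 0.110.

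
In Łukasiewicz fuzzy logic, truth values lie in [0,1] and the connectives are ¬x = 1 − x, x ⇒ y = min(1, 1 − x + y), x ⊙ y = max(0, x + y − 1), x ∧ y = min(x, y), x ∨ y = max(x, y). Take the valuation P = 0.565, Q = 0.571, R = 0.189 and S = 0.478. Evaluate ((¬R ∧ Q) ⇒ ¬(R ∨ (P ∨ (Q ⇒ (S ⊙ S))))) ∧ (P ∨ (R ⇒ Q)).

0.864

¬R = 1 − 0.189 = 0.811
¬R ∧ Q = min(0.811, 0.571) = 0.571
S ⊙ S = max(0, 0.478 + 0.478 − 1) = max(0, -0.044) = 0.000
Q ⇒ (S ⊙ S) = min(1, 1 − 0.571 + 0.000) = min(1, 0.429) = 0.429
P ∨ (Q ⇒ (S ⊙ S)) = max(0.565, 0.429) = 0.565
R ∨ (P ∨ (Q ⇒ (S ⊙ S))) = max(0.189, 0.565) = 0.565
¬(R ∨ (P ∨ (Q ⇒ (S ⊙ S)))) = 1 − 0.565 = 0.435
(¬R ∧ Q) ⇒ ¬(R ∨ (P ∨ (Q ⇒ (S ⊙ S)))) = min(1, 1 − 0.571 + 0.435) = min(1, 0.864) = 0.864
R ⇒ Q = min(1, 1 − 0.189 + 0.571) = min(1, 1.382) = 1.000
P ∨ (R ⇒ Q) = max(0.565, 1.000) = 1.000
((¬R ∧ Q) ⇒ ¬(R ∨ (P ∨ (Q ⇒ (S ⊙ S))))) ∧ (P ∨ (R ⇒ Q)) = min(0.864, 1.000) = 0.864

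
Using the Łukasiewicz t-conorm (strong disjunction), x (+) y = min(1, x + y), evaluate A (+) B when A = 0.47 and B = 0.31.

A (+) B = min(1, 0.47 + 0.31) = min(1, 0.78) = 0.78
For comparison, the Gödel t-conorm max(x, y) would give 0.47.

0.78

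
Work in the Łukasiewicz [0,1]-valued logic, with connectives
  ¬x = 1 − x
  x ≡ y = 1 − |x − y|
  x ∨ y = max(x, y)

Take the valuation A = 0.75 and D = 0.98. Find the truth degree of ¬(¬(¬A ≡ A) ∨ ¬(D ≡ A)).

0.50

¬A = 1 − 0.75 = 0.25
¬A ≡ A = 1 − |0.25 − 0.75| = 1 − 0.50 = 0.50
¬(¬A ≡ A) = 1 − 0.50 = 0.50
D ≡ A = 1 − |0.98 − 0.75| = 1 − 0.23 = 0.77
¬(D ≡ A) = 1 − 0.77 = 0.23
¬(¬A ≡ A) ∨ ¬(D ≡ A) = max(0.50, 0.23) = 0.50
¬(¬(¬A ≡ A) ∨ ¬(D ≡ A)) = 1 − 0.50 = 0.50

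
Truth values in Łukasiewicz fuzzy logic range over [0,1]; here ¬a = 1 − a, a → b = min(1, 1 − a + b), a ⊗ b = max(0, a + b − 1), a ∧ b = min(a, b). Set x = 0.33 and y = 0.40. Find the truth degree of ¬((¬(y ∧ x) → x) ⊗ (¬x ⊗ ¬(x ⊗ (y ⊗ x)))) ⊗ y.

0.07

y ∧ x = min(0.40, 0.33) = 0.33
¬(y ∧ x) = 1 − 0.33 = 0.67
¬(y ∧ x) → x = min(1, 1 − 0.67 + 0.33) = min(1, 0.66) = 0.66
¬x = 1 − 0.33 = 0.67
y ⊗ x = max(0, 0.40 + 0.33 − 1) = max(0, -0.27) = 0.00
x ⊗ (y ⊗ x) = max(0, 0.33 + 0.00 − 1) = max(0, -0.67) = 0.00
¬(x ⊗ (y ⊗ x)) = 1 − 0.00 = 1.00
¬x ⊗ ¬(x ⊗ (y ⊗ x)) = max(0, 0.67 + 1.00 − 1) = max(0, 0.67) = 0.67
(¬(y ∧ x) → x) ⊗ (¬x ⊗ ¬(x ⊗ (y ⊗ x))) = max(0, 0.66 + 0.67 − 1) = max(0, 0.33) = 0.33
¬((¬(y ∧ x) → x) ⊗ (¬x ⊗ ¬(x ⊗ (y ⊗ x)))) = 1 − 0.33 = 0.67
¬((¬(y ∧ x) → x) ⊗ (¬x ⊗ ¬(x ⊗ (y ⊗ x)))) ⊗ y = max(0, 0.67 + 0.40 − 1) = max(0, 0.07) = 0.07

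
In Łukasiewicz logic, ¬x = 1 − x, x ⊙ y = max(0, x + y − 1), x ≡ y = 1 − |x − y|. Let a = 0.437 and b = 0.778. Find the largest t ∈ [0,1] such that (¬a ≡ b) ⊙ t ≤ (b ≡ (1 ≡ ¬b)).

¬a = 1 − 0.437 = 0.563
¬a ≡ b = 1 − |0.563 − 0.778| = 1 − 0.215 = 0.785
So the left factor is ¬a ≡ b = 0.785.
¬b = 1 − 0.778 = 0.222
1 ≡ ¬b = 1 − |1.000 − 0.222| = 1 − 0.778 = 0.222
b ≡ (1 ≡ ¬b) = 1 − |0.778 − 0.222| = 1 − 0.556 = 0.444
So the right-hand bound is b ≡ (1 ≡ ¬b) = 0.444.
The residuum of the Łukasiewicz t-norm gives the supremum: min(1, 1 − 0.785 + 0.444).
1 − 0.785 + 0.444 = 0.659, so t = min(1, 0.659) = 0.659.
Check: 0.785 ⊙ 0.659 = max(0, 0.444) = 0.444 ≤ 0.444.

0.659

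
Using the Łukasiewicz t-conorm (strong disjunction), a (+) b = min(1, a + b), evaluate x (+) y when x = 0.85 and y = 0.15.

1.00

x (+) y = min(1, 0.85 + 0.15) = min(1, 1.00) = 1.00
For comparison, the Gödel t-conorm max(a, b) would give 0.85.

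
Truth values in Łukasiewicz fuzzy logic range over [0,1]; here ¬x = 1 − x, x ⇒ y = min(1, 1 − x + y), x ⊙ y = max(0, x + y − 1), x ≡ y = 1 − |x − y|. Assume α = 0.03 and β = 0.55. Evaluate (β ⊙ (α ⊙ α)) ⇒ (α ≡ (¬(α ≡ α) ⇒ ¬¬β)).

1.00

α ⊙ α = max(0, 0.03 + 0.03 − 1) = max(0, -0.94) = 0.00
β ⊙ (α ⊙ α) = max(0, 0.55 + 0.00 − 1) = max(0, -0.45) = 0.00
α ≡ α = 1 − |0.03 − 0.03| = 1 − 0.00 = 1.00
¬(α ≡ α) = 1 − 1.00 = 0.00
¬β = 1 − 0.55 = 0.45
¬¬β = 1 − 0.45 = 0.55
¬(α ≡ α) ⇒ ¬¬β = min(1, 1 − 0.00 + 0.55) = min(1, 1.55) = 1.00
α ≡ (¬(α ≡ α) ⇒ ¬¬β) = 1 − |0.03 − 1.00| = 1 − 0.97 = 0.03
(β ⊙ (α ⊙ α)) ⇒ (α ≡ (¬(α ≡ α) ⇒ ¬¬β)) = min(1, 1 − 0.00 + 0.03) = min(1, 1.03) = 1.00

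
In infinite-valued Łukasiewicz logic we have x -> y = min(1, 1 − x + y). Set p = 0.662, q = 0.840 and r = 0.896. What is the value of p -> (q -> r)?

q -> r = min(1, 1 − 0.840 + 0.896) = min(1, 1.056) = 1.000
p -> (q -> r) = min(1, 1 − 0.662 + 1.000) = min(1, 1.338) = 1.000

1.000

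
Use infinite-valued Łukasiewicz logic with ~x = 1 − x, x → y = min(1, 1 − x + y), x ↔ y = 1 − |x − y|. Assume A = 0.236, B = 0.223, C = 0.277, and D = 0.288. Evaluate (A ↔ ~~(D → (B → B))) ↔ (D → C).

0.247

B → B = min(1, 1 − 0.223 + 0.223) = min(1, 1.000) = 1.000
D → (B → B) = min(1, 1 − 0.288 + 1.000) = min(1, 1.712) = 1.000
~(D → (B → B)) = 1 − 1.000 = 0.000
~~(D → (B → B)) = 1 − 0.000 = 1.000
A ↔ ~~(D → (B → B)) = 1 − |0.236 − 1.000| = 1 − 0.764 = 0.236
D → C = min(1, 1 − 0.288 + 0.277) = min(1, 0.989) = 0.989
(A ↔ ~~(D → (B → B))) ↔ (D → C) = 1 − |0.236 − 0.989| = 1 − 0.753 = 0.247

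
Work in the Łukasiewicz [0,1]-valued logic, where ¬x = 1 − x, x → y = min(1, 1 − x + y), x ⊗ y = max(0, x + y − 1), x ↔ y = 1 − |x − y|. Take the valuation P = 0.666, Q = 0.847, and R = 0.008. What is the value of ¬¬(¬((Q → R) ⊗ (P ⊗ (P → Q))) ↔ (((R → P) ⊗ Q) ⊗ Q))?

Q → R = min(1, 1 − 0.847 + 0.008) = min(1, 0.161) = 0.161
P → Q = min(1, 1 − 0.666 + 0.847) = min(1, 1.181) = 1.000
P ⊗ (P → Q) = max(0, 0.666 + 1.000 − 1) = max(0, 0.666) = 0.666
(Q → R) ⊗ (P ⊗ (P → Q)) = max(0, 0.161 + 0.666 − 1) = max(0, -0.173) = 0.000
¬((Q → R) ⊗ (P ⊗ (P → Q))) = 1 − 0.000 = 1.000
R → P = min(1, 1 − 0.008 + 0.666) = min(1, 1.658) = 1.000
(R → P) ⊗ Q = max(0, 1.000 + 0.847 − 1) = max(0, 0.847) = 0.847
((R → P) ⊗ Q) ⊗ Q = max(0, 0.847 + 0.847 − 1) = max(0, 0.694) = 0.694
¬((Q → R) ⊗ (P ⊗ (P → Q))) ↔ (((R → P) ⊗ Q) ⊗ Q) = 1 − |1.000 − 0.694| = 1 − 0.306 = 0.694
¬(¬((Q → R) ⊗ (P ⊗ (P → Q))) ↔ (((R → P) ⊗ Q) ⊗ Q)) = 1 − 0.694 = 0.306
¬¬(¬((Q → R) ⊗ (P ⊗ (P → Q))) ↔ (((R → P) ⊗ Q) ⊗ Q)) = 1 − 0.306 = 0.694

0.694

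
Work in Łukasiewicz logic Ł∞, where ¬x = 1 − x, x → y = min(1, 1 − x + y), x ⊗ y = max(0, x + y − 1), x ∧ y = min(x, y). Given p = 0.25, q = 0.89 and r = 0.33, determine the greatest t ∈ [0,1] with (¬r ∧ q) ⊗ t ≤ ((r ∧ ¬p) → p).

1.00

¬r = 1 − 0.33 = 0.67
¬r ∧ q = min(0.67, 0.89) = 0.67
So the left factor is ¬r ∧ q = 0.67.
¬p = 1 − 0.25 = 0.75
r ∧ ¬p = min(0.33, 0.75) = 0.33
(r ∧ ¬p) → p = min(1, 1 − 0.33 + 0.25) = min(1, 0.92) = 0.92
So the right-hand bound is (r ∧ ¬p) → p = 0.92.
The residuum of the Łukasiewicz t-norm gives the supremum: min(1, 1 − 0.67 + 0.92).
1 − 0.67 + 0.92 = 1.25, so t = min(1, 1.25) = 1.00.
Check: 0.67 ⊗ 1.00 = max(0, 0.67) = 0.67 ≤ 0.92.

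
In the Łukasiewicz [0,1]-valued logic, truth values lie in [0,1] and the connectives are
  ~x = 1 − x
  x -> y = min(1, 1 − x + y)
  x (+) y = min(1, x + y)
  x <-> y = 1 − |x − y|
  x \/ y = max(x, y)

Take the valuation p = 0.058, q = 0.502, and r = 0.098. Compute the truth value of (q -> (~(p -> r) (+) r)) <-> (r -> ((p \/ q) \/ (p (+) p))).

0.596

p -> r = min(1, 1 − 0.058 + 0.098) = min(1, 1.040) = 1.000
~(p -> r) = 1 − 1.000 = 0.000
~(p -> r) (+) r = min(1, 0.000 + 0.098) = min(1, 0.098) = 0.098
q -> (~(p -> r) (+) r) = min(1, 1 − 0.502 + 0.098) = min(1, 0.596) = 0.596
p \/ q = max(0.058, 0.502) = 0.502
p (+) p = min(1, 0.058 + 0.058) = min(1, 0.116) = 0.116
(p \/ q) \/ (p (+) p) = max(0.502, 0.116) = 0.502
r -> ((p \/ q) \/ (p (+) p)) = min(1, 1 − 0.098 + 0.502) = min(1, 1.404) = 1.000
(q -> (~(p -> r) (+) r)) <-> (r -> ((p \/ q) \/ (p (+) p))) = 1 − |0.596 − 1.000| = 1 − 0.404 = 0.596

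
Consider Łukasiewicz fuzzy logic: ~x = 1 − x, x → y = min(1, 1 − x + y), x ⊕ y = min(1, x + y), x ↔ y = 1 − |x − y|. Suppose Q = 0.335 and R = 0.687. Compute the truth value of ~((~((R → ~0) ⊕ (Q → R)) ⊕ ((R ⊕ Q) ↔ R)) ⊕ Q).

~0 = 1 − 0.000 = 1.000
R → ~0 = min(1, 1 − 0.687 + 1.000) = min(1, 1.313) = 1.000
Q → R = min(1, 1 − 0.335 + 0.687) = min(1, 1.352) = 1.000
(R → ~0) ⊕ (Q → R) = min(1, 1.000 + 1.000) = min(1, 2.000) = 1.000
~((R → ~0) ⊕ (Q → R)) = 1 − 1.000 = 0.000
R ⊕ Q = min(1, 0.687 + 0.335) = min(1, 1.022) = 1.000
(R ⊕ Q) ↔ R = 1 − |1.000 − 0.687| = 1 − 0.313 = 0.687
~((R → ~0) ⊕ (Q → R)) ⊕ ((R ⊕ Q) ↔ R) = min(1, 0.000 + 0.687) = min(1, 0.687) = 0.687
(~((R → ~0) ⊕ (Q → R)) ⊕ ((R ⊕ Q) ↔ R)) ⊕ Q = min(1, 0.687 + 0.335) = min(1, 1.022) = 1.000
~((~((R → ~0) ⊕ (Q → R)) ⊕ ((R ⊕ Q) ↔ R)) ⊕ Q) = 1 − 1.000 = 0.000

0.000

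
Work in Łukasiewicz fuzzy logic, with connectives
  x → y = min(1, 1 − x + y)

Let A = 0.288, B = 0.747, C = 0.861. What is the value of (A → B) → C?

0.861

A → B = min(1, 1 − 0.288 + 0.747) = min(1, 1.459) = 1.000
(A → B) → C = min(1, 1 − 1.000 + 0.861) = min(1, 0.861) = 0.861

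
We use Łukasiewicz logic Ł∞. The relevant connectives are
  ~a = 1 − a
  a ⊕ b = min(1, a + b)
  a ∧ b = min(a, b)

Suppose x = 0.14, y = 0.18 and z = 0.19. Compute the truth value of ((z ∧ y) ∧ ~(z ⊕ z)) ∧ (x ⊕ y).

z ∧ y = min(0.19, 0.18) = 0.18
z ⊕ z = min(1, 0.19 + 0.19) = min(1, 0.38) = 0.38
~(z ⊕ z) = 1 − 0.38 = 0.62
(z ∧ y) ∧ ~(z ⊕ z) = min(0.18, 0.62) = 0.18
x ⊕ y = min(1, 0.14 + 0.18) = min(1, 0.32) = 0.32
((z ∧ y) ∧ ~(z ⊕ z)) ∧ (x ⊕ y) = min(0.18, 0.32) = 0.18

0.18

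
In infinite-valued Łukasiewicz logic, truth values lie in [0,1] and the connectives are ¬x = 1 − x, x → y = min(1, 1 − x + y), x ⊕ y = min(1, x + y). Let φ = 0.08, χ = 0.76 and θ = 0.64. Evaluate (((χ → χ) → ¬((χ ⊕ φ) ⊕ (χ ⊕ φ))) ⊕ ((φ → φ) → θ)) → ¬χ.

χ → χ = min(1, 1 − 0.76 + 0.76) = min(1, 1.00) = 1.00
χ ⊕ φ = min(1, 0.76 + 0.08) = min(1, 0.84) = 0.84
(χ ⊕ φ) ⊕ (χ ⊕ φ) = min(1, 0.84 + 0.84) = min(1, 1.68) = 1.00
¬((χ ⊕ φ) ⊕ (χ ⊕ φ)) = 1 − 1.00 = 0.00
(χ → χ) → ¬((χ ⊕ φ) ⊕ (χ ⊕ φ)) = min(1, 1 − 1.00 + 0.00) = min(1, 0.00) = 0.00
φ → φ = min(1, 1 − 0.08 + 0.08) = min(1, 1.00) = 1.00
(φ → φ) → θ = min(1, 1 − 1.00 + 0.64) = min(1, 0.64) = 0.64
((χ → χ) → ¬((χ ⊕ φ) ⊕ (χ ⊕ φ))) ⊕ ((φ → φ) → θ) = min(1, 0.00 + 0.64) = min(1, 0.64) = 0.64
¬χ = 1 − 0.76 = 0.24
(((χ → χ) → ¬((χ ⊕ φ) ⊕ (χ ⊕ φ))) ⊕ ((φ → φ) → θ)) → ¬χ = min(1, 1 − 0.64 + 0.24) = min(1, 0.60) = 0.60

0.60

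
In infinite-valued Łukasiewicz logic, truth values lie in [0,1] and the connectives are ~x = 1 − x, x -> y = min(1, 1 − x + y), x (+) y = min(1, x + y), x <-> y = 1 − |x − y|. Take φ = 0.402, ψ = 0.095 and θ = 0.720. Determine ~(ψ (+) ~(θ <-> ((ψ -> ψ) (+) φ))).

0.625

ψ -> ψ = min(1, 1 − 0.095 + 0.095) = min(1, 1.000) = 1.000
(ψ -> ψ) (+) φ = min(1, 1.000 + 0.402) = min(1, 1.402) = 1.000
θ <-> ((ψ -> ψ) (+) φ) = 1 − |0.720 − 1.000| = 1 − 0.280 = 0.720
~(θ <-> ((ψ -> ψ) (+) φ)) = 1 − 0.720 = 0.280
ψ (+) ~(θ <-> ((ψ -> ψ) (+) φ)) = min(1, 0.095 + 0.280) = min(1, 0.375) = 0.375
~(ψ (+) ~(θ <-> ((ψ -> ψ) (+) φ))) = 1 − 0.375 = 0.625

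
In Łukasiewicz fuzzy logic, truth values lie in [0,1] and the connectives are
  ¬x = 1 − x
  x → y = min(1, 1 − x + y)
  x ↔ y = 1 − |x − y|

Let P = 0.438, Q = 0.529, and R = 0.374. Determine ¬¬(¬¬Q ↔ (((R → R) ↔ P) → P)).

¬Q = 1 − 0.529 = 0.471
¬¬Q = 1 − 0.471 = 0.529
R → R = min(1, 1 − 0.374 + 0.374) = min(1, 1.000) = 1.000
(R → R) ↔ P = 1 − |1.000 − 0.438| = 1 − 0.562 = 0.438
((R → R) ↔ P) → P = min(1, 1 − 0.438 + 0.438) = min(1, 1.000) = 1.000
¬¬Q ↔ (((R → R) ↔ P) → P) = 1 − |0.529 − 1.000| = 1 − 0.471 = 0.529
¬(¬¬Q ↔ (((R → R) ↔ P) → P)) = 1 − 0.529 = 0.471
¬¬(¬¬Q ↔ (((R → R) ↔ P) → P)) = 1 − 0.471 = 0.529

0.529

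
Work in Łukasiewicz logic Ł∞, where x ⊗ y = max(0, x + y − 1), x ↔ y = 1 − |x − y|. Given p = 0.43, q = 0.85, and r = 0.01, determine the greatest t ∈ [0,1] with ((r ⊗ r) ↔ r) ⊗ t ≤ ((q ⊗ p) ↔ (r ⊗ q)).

0.73

r ⊗ r = max(0, 0.01 + 0.01 − 1) = max(0, -0.98) = 0.00
(r ⊗ r) ↔ r = 1 − |0.00 − 0.01| = 1 − 0.01 = 0.99
So the left factor is (r ⊗ r) ↔ r = 0.99.
q ⊗ p = max(0, 0.85 + 0.43 − 1) = max(0, 0.28) = 0.28
r ⊗ q = max(0, 0.01 + 0.85 − 1) = max(0, -0.14) = 0.00
(q ⊗ p) ↔ (r ⊗ q) = 1 − |0.28 − 0.00| = 1 − 0.28 = 0.72
So the right-hand bound is (q ⊗ p) ↔ (r ⊗ q) = 0.72.
The residuum of the Łukasiewicz t-norm gives the supremum: min(1, 1 − 0.99 + 0.72).
1 − 0.99 + 0.72 = 0.73, so t = min(1, 0.73) = 0.73.
Check: 0.99 ⊗ 0.73 = max(0, 0.72) = 0.72 ≤ 0.72.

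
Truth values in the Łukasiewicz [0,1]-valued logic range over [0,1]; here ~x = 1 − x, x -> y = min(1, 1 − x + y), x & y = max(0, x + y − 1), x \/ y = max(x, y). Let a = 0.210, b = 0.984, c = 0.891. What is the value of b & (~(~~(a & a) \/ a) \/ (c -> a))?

a & a = max(0, 0.210 + 0.210 − 1) = max(0, -0.580) = 0.000
~(a & a) = 1 − 0.000 = 1.000
~~(a & a) = 1 − 1.000 = 0.000
~~(a & a) \/ a = max(0.000, 0.210) = 0.210
~(~~(a & a) \/ a) = 1 − 0.210 = 0.790
c -> a = min(1, 1 − 0.891 + 0.210) = min(1, 0.319) = 0.319
~(~~(a & a) \/ a) \/ (c -> a) = max(0.790, 0.319) = 0.790
b & (~(~~(a & a) \/ a) \/ (c -> a)) = max(0, 0.984 + 0.790 − 1) = max(0, 0.774) = 0.774

0.774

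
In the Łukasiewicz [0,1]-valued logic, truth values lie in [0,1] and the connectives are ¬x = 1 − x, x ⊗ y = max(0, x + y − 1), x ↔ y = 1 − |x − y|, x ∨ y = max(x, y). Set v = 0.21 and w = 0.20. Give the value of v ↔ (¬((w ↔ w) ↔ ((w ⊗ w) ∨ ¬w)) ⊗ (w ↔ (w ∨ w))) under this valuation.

w ↔ w = 1 − |0.20 − 0.20| = 1 − 0.00 = 1.00
w ⊗ w = max(0, 0.20 + 0.20 − 1) = max(0, -0.60) = 0.00
¬w = 1 − 0.20 = 0.80
(w ⊗ w) ∨ ¬w = max(0.00, 0.80) = 0.80
(w ↔ w) ↔ ((w ⊗ w) ∨ ¬w) = 1 − |1.00 − 0.80| = 1 − 0.20 = 0.80
¬((w ↔ w) ↔ ((w ⊗ w) ∨ ¬w)) = 1 − 0.80 = 0.20
w ∨ w = max(0.20, 0.20) = 0.20
w ↔ (w ∨ w) = 1 − |0.20 − 0.20| = 1 − 0.00 = 1.00
¬((w ↔ w) ↔ ((w ⊗ w) ∨ ¬w)) ⊗ (w ↔ (w ∨ w)) = max(0, 0.20 + 1.00 − 1) = max(0, 0.20) = 0.20
v ↔ (¬((w ↔ w) ↔ ((w ⊗ w) ∨ ¬w)) ⊗ (w ↔ (w ∨ w))) = 1 − |0.21 − 0.20| = 1 − 0.01 = 0.99

0.99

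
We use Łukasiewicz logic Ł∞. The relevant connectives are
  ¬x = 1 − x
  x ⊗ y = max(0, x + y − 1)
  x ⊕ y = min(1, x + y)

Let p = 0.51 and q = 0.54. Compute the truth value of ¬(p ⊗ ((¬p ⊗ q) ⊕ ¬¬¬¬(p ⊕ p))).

0.49

¬p = 1 − 0.51 = 0.49
¬p ⊗ q = max(0, 0.49 + 0.54 − 1) = max(0, 0.03) = 0.03
p ⊕ p = min(1, 0.51 + 0.51) = min(1, 1.02) = 1.00
¬(p ⊕ p) = 1 − 1.00 = 0.00
¬¬(p ⊕ p) = 1 − 0.00 = 1.00
¬¬¬(p ⊕ p) = 1 − 1.00 = 0.00
¬¬¬¬(p ⊕ p) = 1 − 0.00 = 1.00
(¬p ⊗ q) ⊕ ¬¬¬¬(p ⊕ p) = min(1, 0.03 + 1.00) = min(1, 1.03) = 1.00
p ⊗ ((¬p ⊗ q) ⊕ ¬¬¬¬(p ⊕ p)) = max(0, 0.51 + 1.00 − 1) = max(0, 0.51) = 0.51
¬(p ⊗ ((¬p ⊗ q) ⊕ ¬¬¬¬(p ⊕ p))) = 1 − 0.51 = 0.49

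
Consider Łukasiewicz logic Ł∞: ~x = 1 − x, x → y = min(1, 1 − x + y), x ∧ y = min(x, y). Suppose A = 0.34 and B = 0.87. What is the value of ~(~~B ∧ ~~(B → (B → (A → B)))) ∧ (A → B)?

0.13

~B = 1 − 0.87 = 0.13
~~B = 1 − 0.13 = 0.87
A → B = min(1, 1 − 0.34 + 0.87) = min(1, 1.53) = 1.00
B → (A → B) = min(1, 1 − 0.87 + 1.00) = min(1, 1.13) = 1.00
B → (B → (A → B)) = min(1, 1 − 0.87 + 1.00) = min(1, 1.13) = 1.00
~(B → (B → (A → B))) = 1 − 1.00 = 0.00
~~(B → (B → (A → B))) = 1 − 0.00 = 1.00
~~B ∧ ~~(B → (B → (A → B))) = min(0.87, 1.00) = 0.87
~(~~B ∧ ~~(B → (B → (A → B)))) = 1 − 0.87 = 0.13
~(~~B ∧ ~~(B → (B → (A → B)))) ∧ (A → B) = min(0.13, 1.00) = 0.13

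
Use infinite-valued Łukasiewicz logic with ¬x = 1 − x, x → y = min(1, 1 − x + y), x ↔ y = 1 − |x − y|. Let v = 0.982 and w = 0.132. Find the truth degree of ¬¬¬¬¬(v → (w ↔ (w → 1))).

0.850

w → 1 = min(1, 1 − 0.132 + 1.000) = min(1, 1.868) = 1.000
w ↔ (w → 1) = 1 − |0.132 − 1.000| = 1 − 0.868 = 0.132
v → (w ↔ (w → 1)) = min(1, 1 − 0.982 + 0.132) = min(1, 0.150) = 0.150
¬(v → (w ↔ (w → 1))) = 1 − 0.150 = 0.850
¬¬(v → (w ↔ (w → 1))) = 1 − 0.850 = 0.150
¬¬¬(v → (w ↔ (w → 1))) = 1 − 0.150 = 0.850
¬¬¬¬(v → (w ↔ (w → 1))) = 1 − 0.850 = 0.150
¬¬¬¬¬(v → (w ↔ (w → 1))) = 1 − 0.150 = 0.850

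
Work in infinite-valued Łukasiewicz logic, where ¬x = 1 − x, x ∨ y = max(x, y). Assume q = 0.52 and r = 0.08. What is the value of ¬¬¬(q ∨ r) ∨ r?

0.48

q ∨ r = max(0.52, 0.08) = 0.52
¬(q ∨ r) = 1 − 0.52 = 0.48
¬¬(q ∨ r) = 1 − 0.48 = 0.52
¬¬¬(q ∨ r) = 1 − 0.52 = 0.48
¬¬¬(q ∨ r) ∨ r = max(0.48, 0.08) = 0.48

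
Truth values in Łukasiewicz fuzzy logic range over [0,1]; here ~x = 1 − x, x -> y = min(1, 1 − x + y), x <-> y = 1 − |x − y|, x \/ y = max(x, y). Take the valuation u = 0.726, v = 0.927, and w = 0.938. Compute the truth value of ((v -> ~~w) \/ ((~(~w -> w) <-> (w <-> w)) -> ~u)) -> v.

~w = 1 − 0.938 = 0.062
~~w = 1 − 0.062 = 0.938
v -> ~~w = min(1, 1 − 0.927 + 0.938) = min(1, 1.011) = 1.000
~w -> w = min(1, 1 − 0.062 + 0.938) = min(1, 1.876) = 1.000
~(~w -> w) = 1 − 1.000 = 0.000
w <-> w = 1 − |0.938 − 0.938| = 1 − 0.000 = 1.000
~(~w -> w) <-> (w <-> w) = 1 − |0.000 − 1.000| = 1 − 1.000 = 0.000
~u = 1 − 0.726 = 0.274
(~(~w -> w) <-> (w <-> w)) -> ~u = min(1, 1 − 0.000 + 0.274) = min(1, 1.274) = 1.000
(v -> ~~w) \/ ((~(~w -> w) <-> (w <-> w)) -> ~u) = max(1.000, 1.000) = 1.000
((v -> ~~w) \/ ((~(~w -> w) <-> (w <-> w)) -> ~u)) -> v = min(1, 1 − 1.000 + 0.927) = min(1, 0.927) = 0.927

0.927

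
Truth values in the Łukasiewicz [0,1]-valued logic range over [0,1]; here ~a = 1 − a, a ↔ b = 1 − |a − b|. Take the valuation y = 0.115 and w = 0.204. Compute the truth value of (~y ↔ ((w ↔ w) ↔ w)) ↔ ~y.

~y = 1 − 0.115 = 0.885
w ↔ w = 1 − |0.204 − 0.204| = 1 − 0.000 = 1.000
(w ↔ w) ↔ w = 1 − |1.000 − 0.204| = 1 − 0.796 = 0.204
~y ↔ ((w ↔ w) ↔ w) = 1 − |0.885 − 0.204| = 1 − 0.681 = 0.319
(~y ↔ ((w ↔ w) ↔ w)) ↔ ~y = 1 − |0.319 − 0.885| = 1 − 0.566 = 0.434

0.434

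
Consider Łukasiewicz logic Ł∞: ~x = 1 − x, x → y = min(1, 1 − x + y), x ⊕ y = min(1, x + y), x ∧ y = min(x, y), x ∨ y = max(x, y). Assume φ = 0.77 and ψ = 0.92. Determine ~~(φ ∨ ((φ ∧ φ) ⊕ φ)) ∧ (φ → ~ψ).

0.31

φ ∧ φ = min(0.77, 0.77) = 0.77
(φ ∧ φ) ⊕ φ = min(1, 0.77 + 0.77) = min(1, 1.54) = 1.00
φ ∨ ((φ ∧ φ) ⊕ φ) = max(0.77, 1.00) = 1.00
~(φ ∨ ((φ ∧ φ) ⊕ φ)) = 1 − 1.00 = 0.00
~~(φ ∨ ((φ ∧ φ) ⊕ φ)) = 1 − 0.00 = 1.00
~ψ = 1 − 0.92 = 0.08
φ → ~ψ = min(1, 1 − 0.77 + 0.08) = min(1, 0.31) = 0.31
~~(φ ∨ ((φ ∧ φ) ⊕ φ)) ∧ (φ → ~ψ) = min(1.00, 0.31) = 0.31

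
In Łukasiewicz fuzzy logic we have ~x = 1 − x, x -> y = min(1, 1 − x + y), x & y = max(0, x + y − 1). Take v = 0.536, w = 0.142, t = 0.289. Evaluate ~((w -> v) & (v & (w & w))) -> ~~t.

w -> v = min(1, 1 − 0.142 + 0.536) = min(1, 1.394) = 1.000
w & w = max(0, 0.142 + 0.142 − 1) = max(0, -0.716) = 0.000
v & (w & w) = max(0, 0.536 + 0.000 − 1) = max(0, -0.464) = 0.000
(w -> v) & (v & (w & w)) = max(0, 1.000 + 0.000 − 1) = max(0, 0.000) = 0.000
~((w -> v) & (v & (w & w))) = 1 − 0.000 = 1.000
~t = 1 − 0.289 = 0.711
~~t = 1 − 0.711 = 0.289
~((w -> v) & (v & (w & w))) -> ~~t = min(1, 1 − 1.000 + 0.289) = min(1, 0.289) = 0.289

0.289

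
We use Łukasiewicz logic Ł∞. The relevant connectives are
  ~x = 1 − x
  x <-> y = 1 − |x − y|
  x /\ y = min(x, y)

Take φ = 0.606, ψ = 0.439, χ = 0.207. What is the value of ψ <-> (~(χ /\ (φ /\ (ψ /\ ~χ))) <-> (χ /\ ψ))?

~χ = 1 − 0.207 = 0.793
ψ /\ ~χ = min(0.439, 0.793) = 0.439
φ /\ (ψ /\ ~χ) = min(0.606, 0.439) = 0.439
χ /\ (φ /\ (ψ /\ ~χ)) = min(0.207, 0.439) = 0.207
~(χ /\ (φ /\ (ψ /\ ~χ))) = 1 − 0.207 = 0.793
χ /\ ψ = min(0.207, 0.439) = 0.207
~(χ /\ (φ /\ (ψ /\ ~χ))) <-> (χ /\ ψ) = 1 − |0.793 − 0.207| = 1 − 0.586 = 0.414
ψ <-> (~(χ /\ (φ /\ (ψ /\ ~χ))) <-> (χ /\ ψ)) = 1 − |0.439 − 0.414| = 1 − 0.025 = 0.975

0.975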